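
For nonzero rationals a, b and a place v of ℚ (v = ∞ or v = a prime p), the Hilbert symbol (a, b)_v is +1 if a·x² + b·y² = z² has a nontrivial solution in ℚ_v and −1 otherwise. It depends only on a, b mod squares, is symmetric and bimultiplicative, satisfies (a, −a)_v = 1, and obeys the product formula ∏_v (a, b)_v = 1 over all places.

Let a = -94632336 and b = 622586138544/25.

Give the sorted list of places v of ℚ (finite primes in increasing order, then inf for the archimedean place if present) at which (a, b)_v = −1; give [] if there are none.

Mod squares: a ≡ -657169, b ≡ 899. Check v ∈ {∞, 2, 3, 5, 17, 29, 31, 43}.
v=31: a=31^1·(≡7), b=31^1·(≡3) mod 31; (7|31)=+1, (3|31)=-1; (−1)^{1·1·15}·(+1)^1·(-1)^1 = +1.
v=29: a=29^1·(≡12), b=29^1·(≡17) mod 29; (12|29)=-1, (17|29)=-1; (−1)^{1·1·14}·(-1)^1·(-1)^1 = +1.
v=5: a=5^0·(≡4), b=5^-2·(≡4) mod 5; (4|5)=+1, (4|5)=+1; (−1)^{0·-2·2}·(+1)^-2·(+1)^0 = +1.
v=2: v_2(a)=4, v_2(b)=4; units ≡ 7, 3 (mod 8); ε·ε+αω+βω = 1·1+4·1+4·0 ≡ 1  ⇒  (a,b)_2 = -1.
v=3: a=3^2·(≡2), b=3^4·(≡2) mod 3; (2|3)=-1, (2|3)=-1; (−1)^{2·4·1}·(-1)^4·(-1)^2 = +1.
v=43: a=43^1·(≡31), b=43^2·(≡27) mod 43; (31|43)=+1, (27|43)=-1; (−1)^{1·2·21}·(+1)^2·(-1)^1 = -1.
v=17: a=17^1·(≡8), b=17^2·(≡4) mod 17; (8|17)=+1, (4|17)=+1; (−1)^{1·2·8}·(+1)^2·(+1)^1 = +1.
v=∞: -657169 < 0 and 899 > 0  ⇒  (a,b)_∞ = +1.
(-657169, 899 / ℚ) ramifies at {2, 43}: a division algebra.

[2, 43]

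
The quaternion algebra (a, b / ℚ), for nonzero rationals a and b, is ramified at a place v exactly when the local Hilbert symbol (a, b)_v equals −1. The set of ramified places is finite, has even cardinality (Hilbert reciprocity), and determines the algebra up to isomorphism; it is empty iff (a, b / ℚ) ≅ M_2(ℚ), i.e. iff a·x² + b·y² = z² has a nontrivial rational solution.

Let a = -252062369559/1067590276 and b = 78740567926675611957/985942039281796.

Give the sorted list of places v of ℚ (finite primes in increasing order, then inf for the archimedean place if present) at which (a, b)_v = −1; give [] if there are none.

[3, 7]

Mod squares: a ≡ -231, b ≡ 77. Check v ∈ {∞, 2, 3, 7, 11, 13, 17, 23, 31}.
v=23: a=23^0·(≡19), b=23^2·(≡6) mod 23; (19|23)=-1, (6|23)=+1; (−1)^{0·2·11}·(-1)^2·(+1)^0 = +1.
v=11: a=11^5·(≡3), b=11^11·(≡2) mod 11; (3|11)=+1, (2|11)=-1; (−1)^{5·11·5}·(+1)^11·(-1)^5 = +1.
v=13: a=13^2·(≡9), b=13^2·(≡1) mod 13; (9|13)=+1, (1|13)=+1; (−1)^{2·2·6}·(+1)^2·(+1)^2 = +1.
v=31: a=31^-4·(≡23), b=31^-8·(≡11) mod 31; (23|31)=-1, (11|31)=-1; (−1)^{-4·-8·15}·(-1)^-8·(-1)^-4 = +1.
v=7: a=7^3·(≡4), b=7^3·(≡1) mod 7; (4|7)=+1, (1|7)=+1; (−1)^{3·3·3}·(+1)^3·(+1)^3 = -1.
v=2: v_2(a)=-2, v_2(b)=-2; units ≡ 1, 5 (mod 8); ε·ε+αω+βω = 0·0+-2·1+-2·0 ≡ 0  ⇒  (a,b)_2 = +1.
v=∞: -231 < 0 and 77 > 0  ⇒  (a,b)_∞ = +1.
v=17: a=17^-2·(≡11), b=17^-2·(≡9) mod 17; (11|17)=-1, (9|17)=+1; (−1)^{-2·-2·8}·(-1)^-2·(+1)^-2 = +1.
v=3: a=3^3·(≡1), b=3^2·(≡2) mod 3; (1|3)=+1, (2|3)=-1; (−1)^{3·2·1}·(+1)^2·(-1)^3 = -1.
(-231, 77 / ℚ) ramifies at {3, 7}: a division algebra.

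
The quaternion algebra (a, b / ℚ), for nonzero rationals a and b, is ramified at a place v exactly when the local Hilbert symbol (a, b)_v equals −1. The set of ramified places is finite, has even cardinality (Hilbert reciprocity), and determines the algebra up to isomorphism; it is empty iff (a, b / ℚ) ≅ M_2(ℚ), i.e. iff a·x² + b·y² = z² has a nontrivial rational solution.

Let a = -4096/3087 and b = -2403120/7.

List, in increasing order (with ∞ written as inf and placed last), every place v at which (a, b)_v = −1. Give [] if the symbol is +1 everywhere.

[3, 5, 17, 19, 31, inf]

Mod squares: a ≡ -7, b ≡ -1051365. Check v ∈ {∞, 2, 3, 5, 7, 17, 19, 31}.
v=∞: -7 < 0 and -1051365 < 0  ⇒  (a,b)_∞ = -1.
v=5: a=5^0·(≡2), b=5^1·(≡3) mod 5; (2|5)=-1, (3|5)=-1; (−1)^{0·1·2}·(-1)^1·(-1)^0 = -1.
v=19: a=19^0·(≡3), b=19^1·(≡14) mod 19; (3|19)=-1, (14|19)=-1; (−1)^{0·1·9}·(-1)^1·(-1)^0 = -1.
v=17: a=17^0·(≡12), b=17^1·(≡9) mod 17; (12|17)=-1, (9|17)=+1; (−1)^{0·1·8}·(-1)^1·(+1)^0 = -1.
v=3: a=3^-2·(≡2), b=3^1·(≡2) mod 3; (2|3)=-1, (2|3)=-1; (−1)^{-2·1·1}·(-1)^1·(-1)^-2 = -1.
v=2: v_2(a)=12, v_2(b)=4; units ≡ 1, 3 (mod 8); ε·ε+αω+βω = 0·1+12·1+4·0 ≡ 0  ⇒  (a,b)_2 = +1.
v=7: a=7^-3·(≡3), b=7^-1·(≡1) mod 7; (3|7)=-1, (1|7)=+1; (−1)^{-3·-1·3}·(-1)^-1·(+1)^-3 = +1.
v=31: a=31^0·(≡17), b=31^1·(≡6) mod 31; (17|31)=-1, (6|31)=-1; (−1)^{0·1·15}·(-1)^1·(-1)^0 = -1.
(-7, -1051365 / ℚ) ramifies at {3, 5, 17, 19, 31, ∞}: a division algebra.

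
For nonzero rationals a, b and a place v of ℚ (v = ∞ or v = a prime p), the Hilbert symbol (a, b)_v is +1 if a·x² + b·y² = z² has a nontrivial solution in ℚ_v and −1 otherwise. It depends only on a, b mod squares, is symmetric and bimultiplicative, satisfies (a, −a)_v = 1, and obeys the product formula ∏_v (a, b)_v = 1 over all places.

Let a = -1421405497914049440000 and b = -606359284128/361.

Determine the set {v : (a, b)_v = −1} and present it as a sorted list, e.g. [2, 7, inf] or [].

Mod squares: a ≡ -2001, b ≡ -884442. Check v ∈ {∞, 2, 3, 5, 13, 17, 19, 23, 29}.
v=17: a=17^0·(≡10), b=17^1·(≡5) mod 17; (10|17)=-1, (5|17)=-1; (−1)^{0·1·8}·(-1)^1·(-1)^0 = -1.
v=5: a=5^4·(≡1), b=5^0·(≡2) mod 5; (1|5)=+1, (2|5)=-1; (−1)^{4·0·2}·(+1)^0·(-1)^4 = +1.
v=19: a=19^0·(≡8), b=19^-2·(≡18) mod 19; (8|19)=-1, (18|19)=-1; (−1)^{0·-2·9}·(-1)^-2·(-1)^0 = +1.
v=29: a=29^3·(≡19), b=29^1·(≡14) mod 29; (19|29)=-1, (14|29)=-1; (−1)^{3·1·14}·(-1)^1·(-1)^3 = +1.
v=23: a=23^3·(≡10), b=23^3·(≡1) mod 23; (10|23)=-1, (1|23)=+1; (−1)^{3·3·11}·(-1)^3·(+1)^3 = +1.
v=2: v_2(a)=8, v_2(b)=5; units ≡ 7, 3 (mod 8); ε·ε+αω+βω = 1·1+8·1+5·0 ≡ 1  ⇒  (a,b)_2 = -1.
v=13: a=13^2·(≡3), b=13^1·(≡5) mod 13; (3|13)=+1, (5|13)=-1; (−1)^{2·1·6}·(+1)^1·(-1)^2 = +1.
v=∞: -2001 < 0 and -884442 < 0  ⇒  (a,b)_∞ = -1.
v=3: a=3^11·(≡2), b=3^5·(≡2) mod 3; (2|3)=-1, (2|3)=-1; (−1)^{11·5·1}·(-1)^5·(-1)^11 = -1.
(-2001, -884442 / ℚ) ramifies at {2, 3, 17, ∞}: a division algebra.

[2, 3, 17, inf]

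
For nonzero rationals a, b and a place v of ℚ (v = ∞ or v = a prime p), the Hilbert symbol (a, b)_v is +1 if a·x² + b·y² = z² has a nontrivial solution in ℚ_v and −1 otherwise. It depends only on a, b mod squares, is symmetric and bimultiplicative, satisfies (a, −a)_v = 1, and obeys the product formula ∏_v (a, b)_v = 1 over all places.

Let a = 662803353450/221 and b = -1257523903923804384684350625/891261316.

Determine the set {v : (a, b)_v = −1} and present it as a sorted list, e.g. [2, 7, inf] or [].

Mod squares: a ≡ 525538, b ≡ -262769. Check v ∈ {∞, 2, 3, 5, 7, 11, 13, 17, 23, 29, 41, 53, 59}.
v=41: a=41^1·(≡27), b=41^5·(≡19) mod 41; (27|41)=-1, (19|41)=-1; (−1)^{1·5·20}·(-1)^5·(-1)^1 = +1.
v=23: a=23^0·(≡14), b=23^-2·(≡18) mod 23; (14|23)=-1, (18|23)=+1; (−1)^{0·-2·11}·(-1)^-2·(+1)^0 = +1.
v=53: a=53^2·(≡46), b=53^2·(≡51) mod 53; (46|53)=+1, (51|53)=-1; (−1)^{2·2·26}·(+1)^2·(-1)^2 = +1.
v=13: a=13^-1·(≡1), b=13^1·(≡5) mod 13; (1|13)=+1, (5|13)=-1; (−1)^{-1·1·6}·(+1)^1·(-1)^-1 = -1.
v=7: a=7^2·(≡5), b=7^2·(≡2) mod 7; (5|7)=-1, (2|7)=+1; (−1)^{2·2·3}·(-1)^2·(+1)^2 = +1.
v=5: a=5^2·(≡3), b=5^4·(≡4) mod 5; (3|5)=-1, (4|5)=+1; (−1)^{2·4·2}·(-1)^4·(+1)^2 = +1.
v=3: a=3^4·(≡1), b=3^4·(≡1) mod 3; (1|3)=+1, (1|3)=+1; (−1)^{4·4·1}·(+1)^4·(+1)^4 = +1.
v=∞: 525538 > 0 and -262769 < 0  ⇒  (a,b)_∞ = +1.
v=11: a=11^0·(≡7), b=11^-2·(≡7) mod 11; (7|11)=-1, (7|11)=-1; (−1)^{0·-2·5}·(-1)^-2·(-1)^0 = +1.
v=17: a=17^-1·(≡9), b=17^3·(≡16) mod 17; (9|17)=+1, (16|17)=+1; (−1)^{-1·3·8}·(+1)^3·(+1)^-1 = +1.
v=2: v_2(a)=1, v_2(b)=-2; units ≡ 1, 7 (mod 8); ε·ε+αω+βω = 0·1+1·0+-2·0 ≡ 0  ⇒  (a,b)_2 = +1.
v=29: a=29^1·(≡21), b=29^3·(≡13) mod 29; (21|29)=-1, (13|29)=+1; (−1)^{1·3·14}·(-1)^3·(+1)^1 = -1.
v=59: a=59^0·(≡7), b=59^-2·(≡45) mod 59; (7|59)=+1, (45|59)=+1; (−1)^{0·-2·29}·(+1)^-2·(+1)^0 = +1.
|Ram(525538, -262769)| = 2, even; anisotropic at {13, 29}.

[13, 29]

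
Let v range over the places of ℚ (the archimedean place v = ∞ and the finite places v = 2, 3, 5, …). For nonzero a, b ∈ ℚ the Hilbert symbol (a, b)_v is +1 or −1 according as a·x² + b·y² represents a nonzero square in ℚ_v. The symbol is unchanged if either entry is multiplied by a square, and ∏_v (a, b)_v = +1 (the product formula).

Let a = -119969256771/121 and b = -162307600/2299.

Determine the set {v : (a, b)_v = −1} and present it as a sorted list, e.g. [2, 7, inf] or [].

[13, inf]

(a, b) ≡ (-91, -19) mod (ℚ^×)²; places V = {2, 3, 5, 7, 11, 13, 19, ∞}.
(a,b)_2: α=0, β=4; u≡5, v≡5 (mod 8); ε(u)ε(v)=0·0, αω(v)=0·1, βω(u)=4·1; sum ≡ 0  ⇒  +1.
(a,b)_3: α=2, u≡2; β=0, v≡2 (mod 3); (2|3)=-1, (2|3)=-1; sign (−1)^0·-1^0·-1^2 = +1.
(a,b)_13: α=3, u≡6; β=2, v≡6 (mod 13); (6|13)=-1, (6|13)=-1; sign (−1)^0·-1^2·-1^3 = -1.
(a,b)_7: α=5, u≡4; β=4, v≡2 (mod 7); (4|7)=+1, (2|7)=+1; sign (−1)^0·+1^4·+1^5 = +1.
(a,b)_19: α=2, u≡4; β=-1, v≡2 (mod 19); (4|19)=+1, (2|19)=-1; sign (−1)^0·+1^-1·-1^2 = +1.
(a,b)_11: α=-2, u≡10; β=-2, v≡5 (mod 11); (10|11)=-1, (5|11)=+1; sign (−1)^0·-1^-2·+1^-2 = +1.
(a,b)_∞: sgn(-91)=−, sgn(-19)=−, so -1.
(a,b)_5: α=0, u≡4; β=2, v≡4 (mod 5); (4|5)=+1, (4|5)=+1; sign (−1)^0·+1^2·+1^0 = +1.
|Ram(-91, -19)| = 2, even; anisotropic at {13, ∞}.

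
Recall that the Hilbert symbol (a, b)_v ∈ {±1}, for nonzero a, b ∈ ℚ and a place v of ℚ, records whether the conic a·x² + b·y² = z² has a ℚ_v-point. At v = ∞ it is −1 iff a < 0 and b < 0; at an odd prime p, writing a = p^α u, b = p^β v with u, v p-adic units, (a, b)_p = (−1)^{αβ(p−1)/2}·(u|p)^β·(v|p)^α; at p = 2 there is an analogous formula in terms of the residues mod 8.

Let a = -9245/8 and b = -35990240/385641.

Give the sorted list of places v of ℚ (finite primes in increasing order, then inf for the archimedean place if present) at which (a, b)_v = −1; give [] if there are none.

(a, b) ≡ (-10, -110) mod (ℚ^×)²; places V = {2, 3, 5, 11, 13, 23, 43, ∞}.
(a,b)_3: α=0, u≡2; β=-6, v≡1 (mod 3); (2|3)=-1, (1|3)=+1; sign (−1)^0·-1^-6·+1^0 = +1.
(a,b)_13: α=0, u≡3; β=2, v≡5 (mod 13); (3|13)=+1, (5|13)=-1; sign (−1)^0·+1^2·-1^0 = +1.
(a,b)_5: α=1, u≡2; β=1, v≡2 (mod 5); (2|5)=-1, (2|5)=-1; sign (−1)^0·-1^1·-1^1 = +1.
(a,b)_23: α=0, u≡3; β=-2, v≡10 (mod 23); (3|23)=+1, (10|23)=-1; sign (−1)^0·+1^-2·-1^0 = +1.
(a,b)_43: α=2, u≡37; β=0, v≡27 (mod 43); (37|43)=-1, (27|43)=-1; sign (−1)^0·-1^0·-1^2 = +1.
(a,b)_∞: sgn(-10)=−, sgn(-110)=−, so -1.
(a,b)_11: α=0, u≡9; β=3, v≡3 (mod 11); (9|11)=+1, (3|11)=+1; sign (−1)^0·+1^3·+1^0 = +1.
(a,b)_2: α=-3, β=5; u≡3, v≡1 (mod 8); ε(u)ε(v)=1·0, αω(v)=-3·0, βω(u)=5·1; sum ≡ 1  ⇒  -1.
|Ram(-10, -110)| = 2, even; anisotropic at {2, ∞}.

[2, inf]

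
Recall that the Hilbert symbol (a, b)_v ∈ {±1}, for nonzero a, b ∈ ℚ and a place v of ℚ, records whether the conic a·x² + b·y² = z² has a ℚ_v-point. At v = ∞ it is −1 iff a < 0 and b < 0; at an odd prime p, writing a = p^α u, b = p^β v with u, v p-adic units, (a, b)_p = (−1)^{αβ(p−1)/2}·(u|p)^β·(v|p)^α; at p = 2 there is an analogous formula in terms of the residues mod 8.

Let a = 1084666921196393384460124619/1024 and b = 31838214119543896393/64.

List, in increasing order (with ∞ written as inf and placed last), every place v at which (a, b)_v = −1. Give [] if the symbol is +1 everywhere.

[37, 43]

(a, b) ≡ (19499, 9902857) mod (ℚ^×)²; places V = {2, 7, 17, 19, 23, 31, 37, 43, ∞}.
(a,b)_19: α=2, u≡7; β=1, v≡14 (mod 19); (7|19)=+1, (14|19)=-1; sign (−1)^0·+1^1·-1^2 = +1.
(a,b)_2: α=-10, β=-6; u≡3, v≡1 (mod 8); ε(u)ε(v)=1·0, αω(v)=-10·0, βω(u)=-6·1; sum ≡ 0  ⇒  +1.
(a,b)_37: α=3, u≡16; β=2, v≡13 (mod 37); (16|37)=+1, (13|37)=-1; sign (−1)^0·+1^2·-1^3 = -1.
(a,b)_31: α=1, u≡14; β=1, v≡22 (mod 31); (14|31)=+1, (22|31)=-1; sign (−1)^1·+1^1·-1^1 = +1.
(a,b)_17: α=1, u≡9; β=1, v≡13 (mod 17); (9|17)=+1, (13|17)=+1; sign (−1)^0·+1^1·+1^1 = +1.
(a,b)_∞: sgn(19499)=+, sgn(9902857)=+, so +1.
(a,b)_7: α=6, u≡1; β=4, v≡5 (mod 7); (1|7)=+1, (5|7)=-1; sign (−1)^0·+1^4·-1^6 = +1.
(a,b)_23: α=4, u≡1; β=3, v≡15 (mod 23); (1|23)=+1, (15|23)=-1; sign (−1)^0·+1^3·-1^4 = +1.
(a,b)_43: α=4, u≡32; β=3, v≡28 (mod 43); (32|43)=-1, (28|43)=-1; sign (−1)^0·-1^3·-1^4 = -1.
|Ram(19499, 9902857)| = 2, even; anisotropic at {37, 43}.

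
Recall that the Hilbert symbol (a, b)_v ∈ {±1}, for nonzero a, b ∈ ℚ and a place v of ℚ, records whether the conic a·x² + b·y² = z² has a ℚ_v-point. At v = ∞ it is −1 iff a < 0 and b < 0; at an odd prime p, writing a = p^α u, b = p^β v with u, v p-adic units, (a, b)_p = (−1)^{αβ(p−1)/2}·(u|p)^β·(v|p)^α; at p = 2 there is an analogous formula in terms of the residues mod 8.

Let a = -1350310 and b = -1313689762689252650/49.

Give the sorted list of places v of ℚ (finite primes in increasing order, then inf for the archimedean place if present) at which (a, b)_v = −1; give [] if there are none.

Mod squares: a ≡ -7990, b ≡ -2881946. Check v ∈ {∞, 2, 5, 7, 13, 17, 23, 31, 43, 47}.
v=43: a=43^0·(≡19), b=43^1·(≡16) mod 43; (19|43)=-1, (16|43)=+1; (−1)^{0·1·21}·(-1)^1·(+1)^0 = -1.
v=17: a=17^1·(≡11), b=17^2·(≡1) mod 17; (11|17)=-1, (1|17)=+1; (−1)^{1·2·8}·(-1)^2·(+1)^1 = +1.
v=7: a=7^0·(≡4), b=7^-2·(≡5) mod 7; (4|7)=+1, (5|7)=-1; (−1)^{0·-2·3}·(+1)^-2·(-1)^0 = +1.
v=23: a=23^0·(≡20), b=23^1·(≡13) mod 23; (20|23)=-1, (13|23)=+1; (−1)^{0·1·11}·(-1)^1·(+1)^0 = -1.
v=2: v_2(a)=1, v_2(b)=1; units ≡ 5, 3 (mod 8); ε·ε+αω+βω = 0·1+1·1+1·1 ≡ 0  ⇒  (a,b)_2 = +1.
v=31: a=31^0·(≡19), b=31^1·(≡6) mod 31; (19|31)=+1, (6|31)=-1; (−1)^{0·1·15}·(+1)^1·(-1)^0 = +1.
v=47: a=47^1·(≡34), b=47^3·(≡36) mod 47; (34|47)=+1, (36|47)=+1; (−1)^{1·3·23}·(+1)^3·(+1)^1 = -1.
v=5: a=5^1·(≡3), b=5^2·(≡1) mod 5; (3|5)=-1, (1|5)=+1; (−1)^{1·2·2}·(-1)^2·(+1)^1 = +1.
v=13: a=13^2·(≡5), b=13^4·(≡2) mod 13; (5|13)=-1, (2|13)=-1; (−1)^{2·4·6}·(-1)^4·(-1)^2 = +1.
v=∞: -7990 < 0 and -2881946 < 0  ⇒  (a,b)_∞ = -1.
Ram(-7990, -2881946) = {23, 43, 47, ∞}; no ℚ_23-point on the conic.

[23, 43, 47, inf]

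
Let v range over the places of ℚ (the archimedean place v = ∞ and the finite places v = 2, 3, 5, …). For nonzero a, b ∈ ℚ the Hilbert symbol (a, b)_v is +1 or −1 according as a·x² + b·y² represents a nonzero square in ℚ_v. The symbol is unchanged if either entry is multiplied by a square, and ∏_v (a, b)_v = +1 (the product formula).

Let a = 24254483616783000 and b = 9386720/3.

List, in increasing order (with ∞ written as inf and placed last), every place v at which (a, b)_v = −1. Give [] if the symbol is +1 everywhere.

[3, 5]

(a, b) ≡ (870, 6090) mod (ℚ^×)²; places V = {2, 3, 5, 7, 17, 29, ∞}.
(a,b)_29: α=3, u≡6; β=1, v≡23 (mod 29); (6|29)=+1, (23|29)=+1; sign (−1)^0·+1^1·+1^3 = +1.
(a,b)_3: α=5, u≡2; β=-1, v≡2 (mod 3); (2|3)=-1, (2|3)=-1; sign (−1)^1·-1^-1·-1^5 = -1.
(a,b)_17: α=4, u≡7; β=2, v≡9 (mod 17); (7|17)=-1, (9|17)=+1; sign (−1)^0·-1^2·+1^4 = +1.
(a,b)_7: α=2, u≡1; β=1, v≡4 (mod 7); (1|7)=+1, (4|7)=+1; sign (−1)^0·+1^1·+1^2 = +1.
(a,b)_2: α=3, β=5; u≡3, v≡5 (mod 8); ε(u)ε(v)=1·0, αω(v)=3·1, βω(u)=5·1; sum ≡ 0  ⇒  +1.
(a,b)_∞: sgn(870)=+, sgn(6090)=+, so +1.
(a,b)_5: α=3, u≡4; β=1, v≡3 (mod 5); (4|5)=+1, (3|5)=-1; sign (−1)^0·+1^1·-1^3 = -1.
(870, 6090 / ℚ) ramifies at {3, 5}: a division algebra.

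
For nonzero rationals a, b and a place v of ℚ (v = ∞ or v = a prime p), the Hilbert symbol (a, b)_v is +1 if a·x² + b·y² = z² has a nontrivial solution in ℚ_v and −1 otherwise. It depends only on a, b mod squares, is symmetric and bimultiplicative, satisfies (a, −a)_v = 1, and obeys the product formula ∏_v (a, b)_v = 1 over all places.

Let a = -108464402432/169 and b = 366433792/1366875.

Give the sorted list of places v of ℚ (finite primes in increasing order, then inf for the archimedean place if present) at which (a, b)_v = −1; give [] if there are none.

[23, 37]

Mod squares: a ≡ -23, b ≡ 5106. Check v ∈ {∞, 2, 3, 5, 13, 23, 29, 37}.
v=2: v_2(a)=12, v_2(b)=9; units ≡ 1, 1 (mod 8); ε·ε+αω+βω = 0·0+12·0+9·0 ≡ 0  ⇒  (a,b)_2 = +1.
v=13: a=13^-2·(≡4), b=13^0·(≡12) mod 13; (4|13)=+1, (12|13)=+1; (−1)^{-2·0·6}·(+1)^0·(+1)^-2 = +1.
v=29: a=29^2·(≡25), b=29^2·(≡17) mod 29; (25|29)=+1, (17|29)=-1; (−1)^{2·2·14}·(+1)^2·(-1)^2 = +1.
v=3: a=3^0·(≡1), b=3^-7·(≡1) mod 3; (1|3)=+1, (1|3)=+1; (−1)^{0·-7·1}·(+1)^-7·(+1)^0 = +1.
v=∞: -23 < 0 and 5106 > 0  ⇒  (a,b)_∞ = +1.
v=37: a=37^2·(≡24), b=37^1·(≡34) mod 37; (24|37)=-1, (34|37)=+1; (−1)^{2·1·18}·(-1)^1·(+1)^2 = -1.
v=5: a=5^0·(≡2), b=5^-4·(≡1) mod 5; (2|5)=-1, (1|5)=+1; (−1)^{0·-4·2}·(-1)^-4·(+1)^0 = +1.
v=23: a=23^1·(≡7), b=23^1·(≡10) mod 23; (7|23)=-1, (10|23)=-1; (−1)^{1·1·11}·(-1)^1·(-1)^1 = -1.
|Ram(-23, 5106)| = 2, even; anisotropic at {23, 37}.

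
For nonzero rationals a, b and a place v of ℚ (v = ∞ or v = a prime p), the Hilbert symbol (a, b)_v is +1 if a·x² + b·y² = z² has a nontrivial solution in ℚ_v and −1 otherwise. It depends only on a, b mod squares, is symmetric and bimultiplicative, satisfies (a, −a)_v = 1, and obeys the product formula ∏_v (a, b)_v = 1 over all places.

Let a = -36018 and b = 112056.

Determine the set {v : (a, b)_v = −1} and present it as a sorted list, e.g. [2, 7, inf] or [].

Mod squares: a ≡ -4002, b ≡ 28014. Check v ∈ {∞, 2, 3, 7, 23, 29}.
v=∞: -4002 < 0 and 28014 > 0  ⇒  (a,b)_∞ = +1.
v=7: a=7^0·(≡4), b=7^1·(≡6) mod 7; (4|7)=+1, (6|7)=-1; (−1)^{0·1·3}·(+1)^1·(-1)^0 = +1.
v=3: a=3^3·(≡1), b=3^1·(≡2) mod 3; (1|3)=+1, (2|3)=-1; (−1)^{3·1·1}·(+1)^1·(-1)^3 = +1.
v=23: a=23^1·(≡21), b=23^1·(≡19) mod 23; (21|23)=-1, (19|23)=-1; (−1)^{1·1·11}·(-1)^1·(-1)^1 = -1.
v=29: a=29^1·(≡5), b=29^1·(≡7) mod 29; (5|29)=+1, (7|29)=+1; (−1)^{1·1·14}·(+1)^1·(+1)^1 = +1.
v=2: v_2(a)=1, v_2(b)=3; units ≡ 7, 7 (mod 8); ε·ε+αω+βω = 1·1+1·0+3·0 ≡ 1  ⇒  (a,b)_2 = -1.
(-4002, 28014 / ℚ) ramifies at {2, 23}: a division algebra.

[2, 23]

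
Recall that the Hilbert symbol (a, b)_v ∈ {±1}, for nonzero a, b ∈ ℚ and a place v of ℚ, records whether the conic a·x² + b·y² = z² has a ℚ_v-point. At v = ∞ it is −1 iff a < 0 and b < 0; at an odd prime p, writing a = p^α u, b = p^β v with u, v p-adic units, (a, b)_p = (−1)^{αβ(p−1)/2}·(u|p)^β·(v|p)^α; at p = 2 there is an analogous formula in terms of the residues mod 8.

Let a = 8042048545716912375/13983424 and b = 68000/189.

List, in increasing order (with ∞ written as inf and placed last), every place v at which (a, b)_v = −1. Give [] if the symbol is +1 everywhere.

[2, 11, 13, 17]

Mod squares: a ≡ 5005, b ≡ 3570. Check v ∈ {∞, 2, 3, 5, 7, 11, 13, 17}.
v=5: a=5^3·(≡1), b=5^3·(≡1) mod 5; (1|5)=+1, (1|5)=+1; (−1)^{3·3·2}·(+1)^3·(+1)^3 = +1.
v=2: v_2(a)=-6, v_2(b)=5; units ≡ 5, 1 (mod 8); ε·ε+αω+βω = 0·0+-6·0+5·1 ≡ 1  ⇒  (a,b)_2 = -1.
v=17: a=17^4·(≡3), b=17^1·(≡11) mod 17; (3|17)=-1, (11|17)=-1; (−1)^{4·1·8}·(-1)^1·(-1)^4 = -1.
v=13: a=13^-1·(≡6), b=13^0·(≡7) mod 13; (6|13)=-1, (7|13)=-1; (−1)^{-1·0·6}·(-1)^0·(-1)^-1 = -1.
v=11: a=11^5·(≡3), b=11^0·(≡10) mod 11; (3|11)=+1, (10|11)=-1; (−1)^{5·0·5}·(+1)^0·(-1)^5 = -1.
v=3: a=3^14·(≡1), b=3^-3·(≡2) mod 3; (1|3)=+1, (2|3)=-1; (−1)^{14·-3·1}·(+1)^-3·(-1)^14 = +1.
v=∞: 5005 > 0 and 3570 > 0  ⇒  (a,b)_∞ = +1.
v=7: a=7^-5·(≡2), b=7^-1·(≡5) mod 7; (2|7)=+1, (5|7)=-1; (−1)^{-5·-1·3}·(+1)^-1·(-1)^-5 = +1.
|Ram(5005, 3570)| = 4, even; anisotropic at {2, 11, 13, 17}.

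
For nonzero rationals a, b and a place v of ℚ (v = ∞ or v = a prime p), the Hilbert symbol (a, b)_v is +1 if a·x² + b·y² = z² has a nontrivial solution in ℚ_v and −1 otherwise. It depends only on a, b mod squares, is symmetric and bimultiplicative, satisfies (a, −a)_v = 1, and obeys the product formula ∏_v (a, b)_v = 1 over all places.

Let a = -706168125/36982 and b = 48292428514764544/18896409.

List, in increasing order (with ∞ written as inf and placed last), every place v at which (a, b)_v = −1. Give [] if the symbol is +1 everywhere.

[13, 29, 31, 37]

(a, b) ≡ (-306878, 31) mod (ℚ^×)²; places V = {2, 3, 5, 7, 11, 13, 19, 23, 29, 31, 37, 41, ∞}.
(a,b)_13: α=1, u≡7; β=0, v≡7 (mod 13); (7|13)=-1, (7|13)=-1; sign (−1)^0·-1^0·-1^1 = -1.
(a,b)_29: α=1, u≡26; β=2, v≡18 (mod 29); (26|29)=-1, (18|29)=-1; sign (−1)^0·-1^2·-1^1 = -1.
(a,b)_19: α=0, u≡18; β=2, v≡15 (mod 19); (18|19)=-1, (15|19)=-1; sign (−1)^0·-1^2·-1^0 = +1.
(a,b)_41: α=-2, u≡19; β=0, v≡16 (mod 41); (19|41)=-1, (16|41)=+1; sign (−1)^0·-1^0·+1^-2 = +1.
(a,b)_7: α=0, u≡2; β=-2, v≡3 (mod 7); (2|7)=+1, (3|7)=-1; sign (−1)^0·+1^-2·-1^0 = +1.
(a,b)_23: α=0, u≡11; β=-2, v≡9 (mod 23); (11|23)=-1, (9|23)=+1; sign (−1)^0·-1^-2·+1^0 = +1.
(a,b)_37: α=1, u≡22; β=2, v≡19 (mod 37); (22|37)=-1, (19|37)=-1; sign (−1)^0·-1^2·-1^1 = -1.
(a,b)_5: α=4, u≡3; β=0, v≡1 (mod 5); (3|5)=-1, (1|5)=+1; sign (−1)^0·-1^0·+1^4 = +1.
(a,b)_11: α=-1, u≡9; β=4, v≡9 (mod 11); (9|11)=+1, (9|11)=+1; sign (−1)^0·+1^4·+1^-1 = +1.
(a,b)_2: α=-1, β=8; u≡1, v≡7 (mod 8); ε(u)ε(v)=0·1, αω(v)=-1·0, βω(u)=8·0; sum ≡ 0  ⇒  +1.
(a,b)_∞: sgn(-306878)=−, sgn(31)=+, so +1.
(a,b)_3: α=4, u≡1; β=-6, v≡1 (mod 3); (1|3)=+1, (1|3)=+1; sign (−1)^0·+1^-6·+1^4 = +1.
(a,b)_31: α=0, u≡29; β=1, v≡19 (mod 31); (29|31)=-1, (19|31)=+1; sign (−1)^0·-1^1·+1^0 = -1.
Ram(-306878, 31) = {13, 29, 31, 37}; no ℚ_13-point on the conic.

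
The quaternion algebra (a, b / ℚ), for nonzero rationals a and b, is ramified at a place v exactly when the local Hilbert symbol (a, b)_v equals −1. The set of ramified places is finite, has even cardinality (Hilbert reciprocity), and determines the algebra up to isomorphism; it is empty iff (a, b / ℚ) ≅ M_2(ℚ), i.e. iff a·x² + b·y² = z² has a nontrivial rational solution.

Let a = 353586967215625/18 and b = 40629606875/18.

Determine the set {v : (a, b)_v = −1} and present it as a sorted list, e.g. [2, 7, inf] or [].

[2, 5, 11, 17]

(a, b) ≡ (2210, 22) mod (ℚ^×)²; places V = {2, 3, 5, 11, 13, 17, ∞}.
(a,b)_5: α=5, u≡3; β=4, v≡2 (mod 5); (3|5)=-1, (2|5)=-1; sign (−1)^0·-1^4·-1^5 = -1.
(a,b)_17: α=3, u≡11; β=2, v≡3 (mod 17); (11|17)=-1, (3|17)=-1; sign (−1)^0·-1^2·-1^3 = -1.
(a,b)_∞: sgn(2210)=+, sgn(22)=+, so +1.
(a,b)_2: α=-1, β=-1; u≡1, v≡3 (mod 8); ε(u)ε(v)=0·1, αω(v)=-1·1, βω(u)=-1·0; sum ≡ 1  ⇒  -1.
(a,b)_13: α=1, u≡1; β=2, v≡3 (mod 13); (1|13)=+1, (3|13)=+1; sign (−1)^0·+1^2·+1^1 = +1.
(a,b)_11: α=6, u≡2; β=3, v≡6 (mod 11); (2|11)=-1, (6|11)=-1; sign (−1)^0·-1^3·-1^6 = -1.
(a,b)_3: α=-2, u≡2; β=-2, v≡1 (mod 3); (2|3)=-1, (1|3)=+1; sign (−1)^0·-1^-2·+1^-2 = +1.
|Ram(2210, 22)| = 4, even; anisotropic at {2, 5, 11, 17}.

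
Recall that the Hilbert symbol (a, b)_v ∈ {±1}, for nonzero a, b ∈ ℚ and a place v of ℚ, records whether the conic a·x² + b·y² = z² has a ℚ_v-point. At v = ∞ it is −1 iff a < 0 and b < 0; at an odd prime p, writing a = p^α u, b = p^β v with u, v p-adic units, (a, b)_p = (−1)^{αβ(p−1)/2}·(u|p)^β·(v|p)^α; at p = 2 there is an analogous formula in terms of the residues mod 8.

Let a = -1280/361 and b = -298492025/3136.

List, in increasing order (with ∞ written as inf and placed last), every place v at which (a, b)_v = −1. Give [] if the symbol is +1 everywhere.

Mod squares: a ≡ -5, b ≡ -70649. Check v ∈ {∞, 2, 5, 7, 13, 19, 31, 43, 53}.
v=5: a=5^1·(≡4), b=5^2·(≡4) mod 5; (4|5)=+1, (4|5)=+1; (−1)^{1·2·2}·(+1)^2·(+1)^1 = +1.
v=31: a=31^0·(≡29), b=31^1·(≡27) mod 31; (29|31)=-1, (27|31)=-1; (−1)^{0·1·15}·(-1)^1·(-1)^0 = -1.
v=7: a=7^0·(≡2), b=7^-2·(≡1) mod 7; (2|7)=+1, (1|7)=+1; (−1)^{0·-2·3}·(+1)^-2·(+1)^0 = +1.
v=53: a=53^0·(≡22), b=53^1·(≡31) mod 53; (22|53)=-1, (31|53)=-1; (−1)^{0·1·26}·(-1)^1·(-1)^0 = -1.
v=43: a=43^0·(≡36), b=43^1·(≡33) mod 43; (36|43)=+1, (33|43)=-1; (−1)^{0·1·21}·(+1)^1·(-1)^0 = +1.
v=2: v_2(a)=8, v_2(b)=-6; units ≡ 3, 7 (mod 8); ε·ε+αω+βω = 1·1+8·0+-6·1 ≡ 1  ⇒  (a,b)_2 = -1.
v=13: a=13^0·(≡2), b=13^2·(≡11) mod 13; (2|13)=-1, (11|13)=-1; (−1)^{0·2·6}·(-1)^2·(-1)^0 = +1.
v=∞: -5 < 0 and -70649 < 0  ⇒  (a,b)_∞ = -1.
v=19: a=19^-2·(≡12), b=19^0·(≡8) mod 19; (12|19)=-1, (8|19)=-1; (−1)^{-2·0·9}·(-1)^0·(-1)^-2 = +1.
|Ram(-5, -70649)| = 4, even; anisotropic at {2, 31, 53, ∞}.

[2, 31, 53, inf]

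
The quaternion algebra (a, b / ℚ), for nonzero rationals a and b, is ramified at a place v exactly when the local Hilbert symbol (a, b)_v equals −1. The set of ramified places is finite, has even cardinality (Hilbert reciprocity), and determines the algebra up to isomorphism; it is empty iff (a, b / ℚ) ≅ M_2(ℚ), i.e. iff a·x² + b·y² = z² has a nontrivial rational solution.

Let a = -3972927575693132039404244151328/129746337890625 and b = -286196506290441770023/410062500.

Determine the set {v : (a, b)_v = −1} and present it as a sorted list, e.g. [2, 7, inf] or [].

[13, inf]

(a, b) ≡ (-2002, -7) mod (ℚ^×)²; places V = {2, 3, 5, 7, 11, 13, 17, 23, 31, ∞}.
(a,b)_17: α=6, u≡15; β=4, v≡6 (mod 17); (15|17)=+1, (6|17)=-1; sign (−1)^0·+1^4·-1^6 = +1.
(a,b)_13: α=3, u≡8; β=2, v≡6 (mod 13); (8|13)=-1, (6|13)=-1; sign (−1)^0·-1^2·-1^3 = -1.
(a,b)_23: α=4, u≡5; β=2, v≡8 (mod 23); (5|23)=-1, (8|23)=+1; sign (−1)^0·-1^2·+1^4 = +1.
(a,b)_∞: sgn(-2002)=−, sgn(-7)=−, so -1.
(a,b)_31: α=4, u≡30; β=4, v≡24 (mod 31); (30|31)=-1, (24|31)=-1; sign (−1)^0·-1^4·-1^4 = +1.
(a,b)_11: α=1, u≡9; β=2, v≡3 (mod 11); (9|11)=+1, (3|11)=+1; sign (−1)^0·+1^2·+1^1 = +1.
(a,b)_7: α=7, u≡2; β=3, v≡5 (mod 7); (2|7)=+1, (5|7)=-1; sign (−1)^1·+1^3·-1^7 = +1.
(a,b)_5: α=-12, u≡2; β=-6, v≡3 (mod 5); (2|5)=-1, (3|5)=-1; sign (−1)^0·-1^-6·-1^-12 = +1.
(a,b)_2: α=5, β=-2; u≡7, v≡1 (mod 8); ε(u)ε(v)=1·0, αω(v)=5·0, βω(u)=-2·0; sum ≡ 0  ⇒  +1.
(a,b)_3: α=-12, u≡2; β=-8, v≡2 (mod 3); (2|3)=-1, (2|3)=-1; sign (−1)^0·-1^-8·-1^-12 = +1.
(-2002, -7 / ℚ) ramifies at {13, ∞}: a division algebra.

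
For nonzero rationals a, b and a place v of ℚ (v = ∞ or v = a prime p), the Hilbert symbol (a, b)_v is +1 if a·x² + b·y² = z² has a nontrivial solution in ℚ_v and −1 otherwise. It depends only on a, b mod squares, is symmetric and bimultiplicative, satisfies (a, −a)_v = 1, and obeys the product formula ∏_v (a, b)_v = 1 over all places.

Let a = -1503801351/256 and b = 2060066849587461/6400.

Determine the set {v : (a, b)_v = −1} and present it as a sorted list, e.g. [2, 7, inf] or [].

[3, 31]

(a, b) ≡ (-198679, 7327749) mod (ℚ^×)²; places V = {2, 3, 5, 11, 13, 17, 19, 23, 29, 31, ∞}.
(a,b)_11: α=0, u≡1; β=1, v≡10 (mod 11); (1|11)=+1, (10|11)=-1; sign (−1)^0·+1^1·-1^0 = +1.
(a,b)_23: α=0, u≡12; β=2, v≡9 (mod 23); (12|23)=+1, (9|23)=+1; sign (−1)^0·+1^2·+1^0 = +1.
(a,b)_2: α=-8, β=-8; u≡1, v≡5 (mod 8); ε(u)ε(v)=0·0, αω(v)=-8·1, βω(u)=-8·0; sum ≡ 0  ⇒  +1.
(a,b)_29: α=3, u≡1; β=1, v≡5 (mod 29); (1|29)=+1, (5|29)=+1; sign (−1)^0·+1^1·+1^3 = +1.
(a,b)_19: α=0, u≡1; β=1, v≡4 (mod 19); (1|19)=+1, (4|19)=+1; sign (−1)^0·+1^1·+1^0 = +1.
(a,b)_17: α=1, u≡2; β=0, v≡1 (mod 17); (2|17)=+1, (1|17)=+1; sign (−1)^0·+1^0·+1^1 = +1.
(a,b)_31: α=1, u≡5; β=1, v≡9 (mod 31); (5|31)=+1, (9|31)=+1; sign (−1)^1·+1^1·+1^1 = -1.
(a,b)_5: α=0, u≡4; β=-2, v≡1 (mod 5); (4|5)=+1, (1|5)=+1; sign (−1)^0·+1^-2·+1^0 = +1.
(a,b)_13: α=1, u≡6; β=1, v≡7 (mod 13); (6|13)=-1, (7|13)=-1; sign (−1)^0·-1^1·-1^1 = +1.
(a,b)_3: α=2, u≡2; β=13, v≡1 (mod 3); (2|3)=-1, (1|3)=+1; sign (−1)^0·-1^13·+1^2 = -1.
(a,b)_∞: sgn(-198679)=−, sgn(7327749)=+, so +1.
|Ram(-198679, 7327749)| = 2, even; anisotropic at {3, 31}.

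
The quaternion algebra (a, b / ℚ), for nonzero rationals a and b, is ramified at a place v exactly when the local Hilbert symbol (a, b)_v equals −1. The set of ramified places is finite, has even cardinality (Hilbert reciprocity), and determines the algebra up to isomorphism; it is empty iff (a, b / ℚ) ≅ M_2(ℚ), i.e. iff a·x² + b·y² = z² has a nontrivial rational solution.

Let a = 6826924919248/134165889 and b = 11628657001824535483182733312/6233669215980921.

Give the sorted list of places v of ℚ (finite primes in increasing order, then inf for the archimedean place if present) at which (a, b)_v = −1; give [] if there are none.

(a, b) ≡ (37, 1702) mod (ℚ^×)²; places V = {2, 3, 7, 11, 13, 23, 29, 37, ∞}.
(a,b)_2: α=4, β=11; u≡5, v≡3 (mod 8); ε(u)ε(v)=0·1, αω(v)=4·1, βω(u)=11·1; sum ≡ 1  ⇒  -1.
(a,b)_37: α=1, u≡10; β=3, v≡4 (mod 37); (10|37)=+1, (4|37)=+1; sign (−1)^0·+1^3·+1^1 = +1.
(a,b)_3: α=-8, u≡1; β=-6, v≡1 (mod 3); (1|3)=+1, (1|3)=+1; sign (−1)^0·+1^-6·+1^-8 = +1.
(a,b)_7: α=2, u≡2; β=6, v≡2 (mod 7); (2|7)=+1, (2|7)=+1; sign (−1)^0·+1^6·+1^2 = +1.
(a,b)_11: α=-2, u≡3; β=-6, v≡10 (mod 11); (3|11)=+1, (10|11)=-1; sign (−1)^0·+1^-6·-1^-2 = +1.
(a,b)_13: α=-2, u≡7; β=-6, v≡10 (mod 13); (7|13)=-1, (10|13)=+1; sign (−1)^0·-1^-6·+1^-2 = +1.
(a,b)_23: α=4, u≡15; β=11, v≡11 (mod 23); (15|23)=-1, (11|23)=-1; sign (−1)^0·-1^11·-1^4 = -1.
(a,b)_∞: sgn(37)=+, sgn(1702)=+, so +1.
(a,b)_29: α=2, u≡14; β=0, v≡20 (mod 29); (14|29)=-1, (20|29)=+1; sign (−1)^0·-1^0·+1^2 = +1.
(37, 1702 / ℚ) ramifies at {2, 23}: a division algebra.

[2, 23]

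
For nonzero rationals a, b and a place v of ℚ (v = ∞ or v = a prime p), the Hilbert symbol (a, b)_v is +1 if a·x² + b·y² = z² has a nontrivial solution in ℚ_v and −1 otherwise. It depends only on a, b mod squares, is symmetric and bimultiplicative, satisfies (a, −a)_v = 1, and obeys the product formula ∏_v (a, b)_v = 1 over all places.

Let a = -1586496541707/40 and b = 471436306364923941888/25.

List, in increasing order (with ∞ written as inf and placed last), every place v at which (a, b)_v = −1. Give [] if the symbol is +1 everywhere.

Mod squares: a ≡ -11470, b ≡ 253. Check v ∈ {∞, 2, 3, 5, 7, 11, 23, 31, 37}.
v=∞: -11470 < 0 and 253 > 0  ⇒  (a,b)_∞ = +1.
v=31: a=31^1·(≡8), b=31^2·(≡19) mod 31; (8|31)=+1, (19|31)=+1; (−1)^{1·2·15}·(+1)^2·(+1)^1 = +1.
v=3: a=3^2·(≡2), b=3^2·(≡1) mod 3; (2|3)=-1, (1|3)=+1; (−1)^{2·2·1}·(-1)^2·(+1)^2 = +1.
v=11: a=11^2·(≡1), b=11^3·(≡4) mod 11; (1|11)=+1, (4|11)=+1; (−1)^{2·3·5}·(+1)^3·(+1)^2 = +1.
v=23: a=23^2·(≡10), b=23^3·(≡11) mod 23; (10|23)=-1, (11|23)=-1; (−1)^{2·3·11}·(-1)^3·(-1)^2 = -1.
v=2: v_2(a)=-3, v_2(b)=10; units ≡ 1, 5 (mod 8); ε·ε+αω+βω = 0·0+-3·1+10·0 ≡ 1  ⇒  (a,b)_2 = -1.
v=5: a=5^-1·(≡1), b=5^-2·(≡3) mod 5; (1|5)=+1, (3|5)=-1; (−1)^{-1·-2·2}·(+1)^-2·(-1)^-1 = -1.
v=7: a=7^4·(≡6), b=7^4·(≡1) mod 7; (6|7)=-1, (1|7)=+1; (−1)^{4·4·3}·(-1)^4·(+1)^4 = +1.
v=37: a=37^1·(≡35), b=37^2·(≡31) mod 37; (35|37)=-1, (31|37)=-1; (−1)^{1·2·18}·(-1)^2·(-1)^1 = -1.
Ram(-11470, 253) = {2, 5, 23, 37}; no ℚ_2-point on the conic.

[2, 5, 23, 37]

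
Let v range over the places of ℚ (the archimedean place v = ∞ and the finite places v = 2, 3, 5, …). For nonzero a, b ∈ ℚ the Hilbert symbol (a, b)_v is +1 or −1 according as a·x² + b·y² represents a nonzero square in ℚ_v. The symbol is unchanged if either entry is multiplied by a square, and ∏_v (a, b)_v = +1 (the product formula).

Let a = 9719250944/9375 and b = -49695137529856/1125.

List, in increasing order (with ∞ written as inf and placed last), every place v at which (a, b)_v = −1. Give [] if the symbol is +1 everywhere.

(a, b) ≡ (139035, -23345) mod (ℚ^×)²; places V = {2, 3, 5, 7, 13, 23, 29, 31, ∞}.
(a,b)_7: α=0, u≡2; β=1, v≡4 (mod 7); (2|7)=+1, (4|7)=+1; sign (−1)^0·+1^1·+1^0 = +1.
(a,b)_5: α=-5, u≡3; β=-3, v≡1 (mod 5); (3|5)=-1, (1|5)=+1; sign (−1)^0·-1^-3·+1^-5 = -1.
(a,b)_2: α=20, β=16; u≡3, v≡7 (mod 8); ε(u)ε(v)=1·1, αω(v)=20·0, βω(u)=16·1; sum ≡ 1  ⇒  -1.
(a,b)_31: α=1, u≡23; β=2, v≡27 (mod 31); (23|31)=-1, (27|31)=-1; sign (−1)^0·-1^2·-1^1 = -1.
(a,b)_∞: sgn(139035)=+, sgn(-23345)=−, so +1.
(a,b)_23: α=1, u≡15; β=1, v≡7 (mod 23); (15|23)=-1, (7|23)=-1; sign (−1)^1·-1^1·-1^1 = -1.
(a,b)_3: α=-1, u≡1; β=-2, v≡1 (mod 3); (1|3)=+1, (1|3)=+1; sign (−1)^0·+1^-2·+1^-1 = +1.
(a,b)_29: α=0, u≡1; β=1, v≡20 (mod 29); (1|29)=+1, (20|29)=+1; sign (−1)^0·+1^1·+1^0 = +1.
(a,b)_13: α=1, u≡4; β=2, v≡12 (mod 13); (4|13)=+1, (12|13)=+1; sign (−1)^0·+1^2·+1^1 = +1.
|Ram(139035, -23345)| = 4, even; anisotropic at {2, 5, 23, 31}.

[2, 5, 23, 31]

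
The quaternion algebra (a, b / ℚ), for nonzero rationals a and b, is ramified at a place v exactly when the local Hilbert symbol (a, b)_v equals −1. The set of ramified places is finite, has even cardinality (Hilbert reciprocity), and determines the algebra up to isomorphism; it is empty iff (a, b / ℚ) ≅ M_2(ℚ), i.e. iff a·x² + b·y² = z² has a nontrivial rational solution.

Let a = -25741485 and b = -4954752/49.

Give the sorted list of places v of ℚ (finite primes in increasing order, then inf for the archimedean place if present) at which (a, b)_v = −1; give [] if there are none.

[5, inf]

(a, b) ≡ (-2860165, -8602) mod (ℚ^×)²; places V = {2, 3, 5, 7, 11, 17, 19, 23, ∞}.
(a,b)_19: α=1, u≡18; β=0, v≡1 (mod 19); (18|19)=-1, (1|19)=+1; sign (−1)^0·-1^0·+1^1 = +1.
(a,b)_5: α=1, u≡3; β=0, v≡2 (mod 5); (3|5)=-1, (2|5)=-1; sign (−1)^0·-1^0·-1^1 = -1.
(a,b)_∞: sgn(-2860165)=−, sgn(-8602)=−, so -1.
(a,b)_2: α=0, β=7; u≡3, v≡3 (mod 8); ε(u)ε(v)=1·1, αω(v)=0·1, βω(u)=7·1; sum ≡ 0  ⇒  +1.
(a,b)_7: α=1, u≡4; β=-2, v≡2 (mod 7); (4|7)=+1, (2|7)=+1; sign (−1)^0·+1^-2·+1^1 = +1.
(a,b)_17: α=1, u≡2; β=1, v≡4 (mod 17); (2|17)=+1, (4|17)=+1; sign (−1)^0·+1^1·+1^1 = +1.
(a,b)_23: α=1, u≡8; β=1, v≡21 (mod 23); (8|23)=+1, (21|23)=-1; sign (−1)^1·+1^1·-1^1 = +1.
(a,b)_3: α=2, u≡2; β=2, v≡2 (mod 3); (2|3)=-1, (2|3)=-1; sign (−1)^0·-1^2·-1^2 = +1.
(a,b)_11: α=1, u≡5; β=1, v≡8 (mod 11); (5|11)=+1, (8|11)=-1; sign (−1)^1·+1^1·-1^1 = +1.
|Ram(-2860165, -8602)| = 2, even; anisotropic at {5, ∞}.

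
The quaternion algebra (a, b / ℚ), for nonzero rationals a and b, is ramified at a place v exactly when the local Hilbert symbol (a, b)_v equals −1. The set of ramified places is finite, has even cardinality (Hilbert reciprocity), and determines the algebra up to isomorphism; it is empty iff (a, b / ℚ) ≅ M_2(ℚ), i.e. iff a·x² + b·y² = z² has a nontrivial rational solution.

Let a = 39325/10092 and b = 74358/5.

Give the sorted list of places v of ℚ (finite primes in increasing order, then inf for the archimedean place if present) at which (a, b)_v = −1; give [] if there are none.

[2, 17]

(a, b) ≡ (39, 510) mod (ℚ^×)²; places V = {2, 3, 5, 11, 13, 17, 29, ∞}.
(a,b)_2: α=-2, β=1; u≡7, v≡7 (mod 8); ε(u)ε(v)=1·1, αω(v)=-2·0, βω(u)=1·0; sum ≡ 1  ⇒  -1.
(a,b)_5: α=2, u≡4; β=-1, v≡3 (mod 5); (4|5)=+1, (3|5)=-1; sign (−1)^0·+1^-1·-1^2 = +1.
(a,b)_∞: sgn(39)=+, sgn(510)=+, so +1.
(a,b)_11: α=2, u≡10; β=0, v≡4 (mod 11); (10|11)=-1, (4|11)=+1; sign (−1)^0·-1^0·+1^2 = +1.
(a,b)_17: α=0, u≡5; β=1, v≡1 (mod 17); (5|17)=-1, (1|17)=+1; sign (−1)^0·-1^1·+1^0 = -1.
(a,b)_3: α=-1, u≡1; β=7, v≡2 (mod 3); (1|3)=+1, (2|3)=-1; sign (−1)^1·+1^7·-1^-1 = +1.
(a,b)_29: α=-2, u≡17; β=0, v≡12 (mod 29); (17|29)=-1, (12|29)=-1; sign (−1)^0·-1^0·-1^-2 = +1.
(a,b)_13: α=1, u≡12; β=0, v≡10 (mod 13); (12|13)=+1, (10|13)=+1; sign (−1)^0·+1^0·+1^1 = +1.
Ram(39, 510) = {2, 17}; no ℚ_2-point on the conic.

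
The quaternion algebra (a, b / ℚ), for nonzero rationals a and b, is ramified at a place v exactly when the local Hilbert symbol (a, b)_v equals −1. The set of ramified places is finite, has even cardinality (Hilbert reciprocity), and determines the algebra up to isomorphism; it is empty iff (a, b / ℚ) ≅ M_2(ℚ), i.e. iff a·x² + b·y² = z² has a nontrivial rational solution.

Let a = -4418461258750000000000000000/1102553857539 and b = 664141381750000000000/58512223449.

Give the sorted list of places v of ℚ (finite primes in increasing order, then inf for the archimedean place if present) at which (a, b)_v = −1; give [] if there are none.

(a, b) ≡ (-5865, 7) mod (ℚ^×)²; places V = {2, 3, 5, 7, 11, 17, 23, 31, ∞}.
(a,b)_5: α=19, u≡2; β=12, v≡2 (mod 5); (2|5)=-1, (2|5)=-1; sign (−1)^0·-1^12·-1^19 = -1.
(a,b)_2: α=16, β=10; u≡7, v≡7 (mod 8); ε(u)ε(v)=1·1, αω(v)=16·0, βω(u)=10·0; sum ≡ 1  ⇒  -1.
(a,b)_11: α=2, u≡5; β=4, v≡8 (mod 11); (5|11)=+1, (8|11)=-1; sign (−1)^0·+1^4·-1^2 = +1.
(a,b)_31: α=-4, u≡9; β=-2, v≡28 (mod 31); (9|31)=+1, (28|31)=+1; sign (−1)^0·+1^-2·+1^-4 = +1.
(a,b)_23: α=3, u≡11; β=2, v≡22 (mod 23); (11|23)=-1, (22|23)=-1; sign (−1)^0·-1^2·-1^3 = -1.
(a,b)_7: α=4, u≡1; β=3, v≡4 (mod 7); (1|7)=+1, (4|7)=+1; sign (−1)^0·+1^3·+1^4 = +1.
(a,b)_∞: sgn(-5865)=−, sgn(7)=+, so +1.
(a,b)_17: α=-3, u≡5; β=-4, v≡7 (mod 17); (5|17)=-1, (7|17)=-1; sign (−1)^0·-1^-4·-1^-3 = -1.
(a,b)_3: α=-5, u≡1; β=-6, v≡1 (mod 3); (1|3)=+1, (1|3)=+1; sign (−1)^0·+1^-6·+1^-5 = +1.
Ram(-5865, 7) = {2, 5, 17, 23}; no ℚ_2-point on the conic.

[2, 5, 17, 23]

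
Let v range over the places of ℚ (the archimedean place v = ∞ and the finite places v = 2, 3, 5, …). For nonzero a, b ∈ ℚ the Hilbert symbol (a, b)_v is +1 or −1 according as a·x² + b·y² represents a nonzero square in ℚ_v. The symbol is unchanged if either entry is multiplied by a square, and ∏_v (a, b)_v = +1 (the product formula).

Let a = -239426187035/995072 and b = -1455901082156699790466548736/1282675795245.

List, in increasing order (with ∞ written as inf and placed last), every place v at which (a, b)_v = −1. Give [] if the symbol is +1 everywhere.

[2, 19, 23, inf]

(a, b) ≡ (-1077205, -327845) mod (ℚ^×)²; places V = {2, 3, 5, 7, 13, 17, 19, 23, 29, 37, ∞}.
(a,b)_7: α=2, u≡2; β=5, v≡4 (mod 7); (2|7)=+1, (4|7)=+1; sign (−1)^0·+1^5·+1^2 = +1.
(a,b)_17: α=3, u≡10; β=7, v≡14 (mod 17); (10|17)=-1, (14|17)=-1; sign (−1)^0·-1^7·-1^3 = +1.
(a,b)_37: α=0, u≡6; β=-2, v≡10 (mod 37); (6|37)=-1, (10|37)=+1; sign (−1)^0·-1^-2·+1^0 = +1.
(a,b)_3: α=0, u≡2; β=-8, v≡1 (mod 3); (2|3)=-1, (1|3)=+1; sign (−1)^0·-1^-8·+1^0 = +1.
(a,b)_5: α=1, u≡4; β=-1, v≡1 (mod 5); (4|5)=+1, (1|5)=+1; sign (−1)^0·+1^-1·+1^1 = +1.
(a,b)_13: α=-2, u≡9; β=-4, v≡8 (mod 13); (9|13)=+1, (8|13)=-1; sign (−1)^0·+1^-4·-1^-2 = +1.
(a,b)_2: α=-8, β=10; u≡3, v≡3 (mod 8); ε(u)ε(v)=1·1, αω(v)=-8·1, βω(u)=10·1; sum ≡ 1  ⇒  -1.
(a,b)_23: α=-1, u≡2; β=2, v≡11 (mod 23); (2|23)=+1, (11|23)=-1; sign (−1)^0·+1^2·-1^-1 = -1.
(a,b)_19: α=3, u≡17; β=1, v≡6 (mod 19); (17|19)=+1, (6|19)=+1; sign (−1)^1·+1^1·+1^3 = -1.
(a,b)_29: α=1, u≡4; β=5, v≡1 (mod 29); (4|29)=+1, (1|29)=+1; sign (−1)^0·+1^5·+1^1 = +1.
(a,b)_∞: sgn(-1077205)=−, sgn(-327845)=−, so -1.
|Ram(-1077205, -327845)| = 4, even; anisotropic at {2, 19, 23, ∞}.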